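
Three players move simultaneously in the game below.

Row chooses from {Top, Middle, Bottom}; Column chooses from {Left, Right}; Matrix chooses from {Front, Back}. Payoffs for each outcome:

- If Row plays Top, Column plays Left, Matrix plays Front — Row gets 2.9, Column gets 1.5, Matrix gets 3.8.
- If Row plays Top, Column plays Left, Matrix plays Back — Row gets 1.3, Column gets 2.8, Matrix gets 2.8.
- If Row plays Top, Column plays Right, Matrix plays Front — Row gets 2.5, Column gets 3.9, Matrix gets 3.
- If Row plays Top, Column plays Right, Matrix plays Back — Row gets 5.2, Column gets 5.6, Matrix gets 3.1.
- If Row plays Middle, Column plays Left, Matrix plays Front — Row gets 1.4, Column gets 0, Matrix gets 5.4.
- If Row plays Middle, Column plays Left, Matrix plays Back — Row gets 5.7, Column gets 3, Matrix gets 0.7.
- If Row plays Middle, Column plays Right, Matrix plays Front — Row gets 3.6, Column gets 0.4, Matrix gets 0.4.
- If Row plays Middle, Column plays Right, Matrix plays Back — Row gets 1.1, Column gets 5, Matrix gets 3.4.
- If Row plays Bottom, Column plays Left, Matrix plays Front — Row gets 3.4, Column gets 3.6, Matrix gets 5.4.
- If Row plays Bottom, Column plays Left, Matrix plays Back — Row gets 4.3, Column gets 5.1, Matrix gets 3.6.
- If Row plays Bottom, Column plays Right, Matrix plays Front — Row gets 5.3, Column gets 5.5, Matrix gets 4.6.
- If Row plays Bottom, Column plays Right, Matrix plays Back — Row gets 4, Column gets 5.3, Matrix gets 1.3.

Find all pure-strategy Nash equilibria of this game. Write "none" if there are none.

The pure Nash equilibria are (Top, Right, Back), (Bottom, Right, Front).

Mark each player's best response to every combination of opponents' strategies; a profile where every player is best-responding is a pure Nash equilibrium.
Row against (Left, Front): payoffs 2.9, 1.4, 3.4 → best response Bottom.
Row against (Left, Back): payoffs 1.3, 5.7, 4.3 → best response Middle.
Row against (Right, Front): payoffs 2.5, 3.6, 5.3 → best response Bottom.
Row against (Right, Back): payoffs 5.2, 1.1, 4 → best response Top.
Column against (Top, Front): payoffs 1.5, 3.9 → best response Right.
Column against (Top, Back): payoffs 2.8, 5.6 → best response Right.
Column against (Middle, Front): payoffs 0, 0.4 → best response Right.
Column against (Middle, Back): payoffs 3, 5 → best response Right.
Column against (Bottom, Front): payoffs 3.6, 5.5 → best response Right.
Column against (Bottom, Back): payoffs 5.1, 5.3 → best response Right.
Matrix against (Top, Left): payoffs 3.8, 2.8 → best response Front.
Matrix against (Top, Right): payoffs 3, 3.1 → best response Back.
Matrix against (Middle, Left): payoffs 5.4, 0.7 → best response Front.
Matrix against (Middle, Right): payoffs 0.4, 3.4 → best response Back.
Matrix against (Bottom, Left): payoffs 5.4, 3.6 → best response Front.
Matrix against (Bottom, Right): payoffs 4.6, 1.3 → best response Front.
Mutual best responses: (Top, Right, Back); (Bottom, Right, Front).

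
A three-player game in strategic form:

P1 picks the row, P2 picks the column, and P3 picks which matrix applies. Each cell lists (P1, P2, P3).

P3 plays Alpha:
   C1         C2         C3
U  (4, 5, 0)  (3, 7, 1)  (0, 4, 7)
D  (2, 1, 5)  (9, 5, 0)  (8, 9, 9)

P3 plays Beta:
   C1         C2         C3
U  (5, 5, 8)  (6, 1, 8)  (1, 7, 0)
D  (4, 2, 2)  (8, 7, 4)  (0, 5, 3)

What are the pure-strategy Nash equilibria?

(D, C2, Beta); (D, C3, Alpha)

Check each profile: it is a Nash equilibrium iff no player can strictly gain by switching unilaterally.
(U, C1, Alpha): P2 can switch to C2 (5 → 7). Not NE.
(U, C1, Beta): P2 can switch to C3 (5 → 7). Not NE.
(U, C2, Alpha): P1 can switch to D (3 → 9). Not NE.
(U, C2, Beta): P1 can switch to D (6 → 8). Not NE.
(U, C3, Alpha): P1 can switch to D (0 → 8). Not NE.
(U, C3, Beta): P3 can switch to Alpha (0 → 7). Not NE.
(D, C1, Alpha): P1 can switch to U (2 → 4). Not NE.
(D, C1, Beta): P1 can switch to U (4 → 5). Not NE.
(D, C2, Beta): P1 gets 8, best alternative 6; P2 gets 7, best alternative 5; P3 gets 4, best alternative 0. No profitable deviation — NE.
(D, C3, Alpha): P1 gets 8, best alternative 0; P2 gets 9, best alternative 5; P3 gets 9, best alternative 3. No profitable deviation — NE.
(The remaining 2 profiles each have a profitable deviation by the same check.)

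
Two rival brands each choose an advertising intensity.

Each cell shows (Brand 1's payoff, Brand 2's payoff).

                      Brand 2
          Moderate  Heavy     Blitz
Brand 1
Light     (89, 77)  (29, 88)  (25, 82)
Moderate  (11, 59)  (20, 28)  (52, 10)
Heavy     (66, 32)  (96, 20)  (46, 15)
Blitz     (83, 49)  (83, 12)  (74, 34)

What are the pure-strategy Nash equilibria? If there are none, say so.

Brand 1 against Moderate: payoffs 89, 11, 66, 83 → best response Light.
Brand 1 against Heavy: payoffs 29, 20, 96, 83 → best response Heavy.
Brand 1 against Blitz: payoffs 25, 52, 46, 74 → best response Blitz.
Brand 2 against Light: payoffs 77, 88, 82 → best response Heavy.
Brand 2 against Moderate: payoffs 59, 28, 10 → best response Moderate.
Brand 2 against Heavy: payoffs 32, 20, 15 → best response Moderate.
Brand 2 against Blitz: payoffs 49, 12, 34 → best response Moderate.
No profile is a mutual best response for all players.

This game has no pure Nash equilibrium.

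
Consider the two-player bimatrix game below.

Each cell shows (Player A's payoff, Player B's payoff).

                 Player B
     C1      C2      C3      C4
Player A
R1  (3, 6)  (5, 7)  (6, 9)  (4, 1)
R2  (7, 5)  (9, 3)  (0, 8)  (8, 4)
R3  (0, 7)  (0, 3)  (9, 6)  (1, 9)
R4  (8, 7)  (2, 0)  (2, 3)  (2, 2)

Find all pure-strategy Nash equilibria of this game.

Player A against C1: payoffs 3, 7, 0, 8 → best response R4.
Player A against C2: payoffs 5, 9, 0, 2 → best response R2.
Player A against C3: payoffs 6, 0, 9, 2 → best response R3.
Player A against C4: payoffs 4, 8, 1, 2 → best response R2.
Player B against R1: payoffs 6, 7, 9, 1 → best response C3.
Player B against R2: payoffs 5, 3, 8, 4 → best response C3.
Player B against R3: payoffs 7, 3, 6, 9 → best response C4.
Player B against R4: payoffs 7, 0, 3, 2 → best response C1.
Mutual best responses: (R4, C1).

Pure NE: (R4, C1)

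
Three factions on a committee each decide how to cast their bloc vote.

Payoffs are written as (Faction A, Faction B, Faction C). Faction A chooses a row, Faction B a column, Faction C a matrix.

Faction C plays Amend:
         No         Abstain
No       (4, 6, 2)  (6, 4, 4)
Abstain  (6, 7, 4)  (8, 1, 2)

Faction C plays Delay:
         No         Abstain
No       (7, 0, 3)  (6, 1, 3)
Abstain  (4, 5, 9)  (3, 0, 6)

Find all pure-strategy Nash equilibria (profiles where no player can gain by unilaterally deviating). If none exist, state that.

Faction A against (No, Amend): payoffs 4, 6 → best response Abstain.
Faction A against (No, Delay): payoffs 7, 4 → best response No.
Faction A against (Abstain, Amend): payoffs 6, 8 → best response Abstain.
Faction A against (Abstain, Delay): payoffs 6, 3 → best response No.
Faction B against (No, Amend): payoffs 6, 4 → best response No.
Faction B against (No, Delay): payoffs 0, 1 → best response Abstain.
Faction B against (Abstain, Amend): payoffs 7, 1 → best response No.
Faction B against (Abstain, Delay): payoffs 5, 0 → best response No.
Faction C against (No, No): payoffs 2, 3 → best response Delay.
Faction C against (No, Abstain): payoffs 4, 3 → best response Amend.
Faction C against (Abstain, No): payoffs 4, 9 → best response Delay.
Faction C against (Abstain, Abstain): payoffs 2, 6 → best response Delay.
No profile is a mutual best response for all players.

There is no pure-strategy Nash equilibrium.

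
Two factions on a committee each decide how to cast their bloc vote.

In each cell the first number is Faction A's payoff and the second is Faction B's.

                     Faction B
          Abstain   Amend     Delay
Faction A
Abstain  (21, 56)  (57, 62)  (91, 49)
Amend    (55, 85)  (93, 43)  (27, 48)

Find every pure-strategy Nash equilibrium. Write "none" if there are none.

(Abstain, Abstain): Faction A can switch to Amend (21 → 55). Not NE.
(Abstain, Amend): Faction A can switch to Amend (57 → 93). Not NE.
(Abstain, Delay): Faction B can switch to Abstain (49 → 56). Not NE.
(Amend, Abstain): Faction A gets 55, best alternative 21; Faction B gets 85, best alternative 48. No profitable deviation — NE.
(Amend, Amend): Faction B can switch to Abstain (43 → 85). Not NE.
(Amend, Delay): Faction A can switch to Abstain (27 → 91). Not NE.

Pure NE: (Amend, Abstain)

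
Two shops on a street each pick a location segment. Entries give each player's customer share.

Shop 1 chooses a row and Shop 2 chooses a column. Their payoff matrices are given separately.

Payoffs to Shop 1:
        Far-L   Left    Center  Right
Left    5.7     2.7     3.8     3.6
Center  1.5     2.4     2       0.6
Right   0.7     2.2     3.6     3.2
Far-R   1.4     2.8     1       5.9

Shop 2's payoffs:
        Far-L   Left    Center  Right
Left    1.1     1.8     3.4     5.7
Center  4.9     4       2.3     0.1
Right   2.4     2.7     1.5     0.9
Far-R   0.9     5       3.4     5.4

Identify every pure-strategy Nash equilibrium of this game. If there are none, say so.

Check each profile: it is a Nash equilibrium iff no player can strictly gain by switching unilaterally.
(Left, Far-L): Shop 2 can switch to Left (1.1 → 1.8). Not NE.
(Left, Left): Shop 1 can switch to Far-R (2.7 → 2.8). Not NE.
(Left, Center): Shop 2 can switch to Right (3.4 → 5.7). Not NE.
(Left, Right): Shop 1 can switch to Far-R (3.6 → 5.9). Not NE.
(Center, Far-L): Shop 1 can switch to Left (1.5 → 5.7). Not NE.
(Center, Left): Shop 1 can switch to Left (2.4 → 2.7). Not NE.
(Center, Center): Shop 1 can switch to Left (2 → 3.8). Not NE.
(Center, Right): Shop 1 can switch to Left (0.6 → 3.6). Not NE.
(Far-R, Right): Shop 1 gets 5.9, best alternative 3.6; Shop 2 gets 5.4, best alternative 5. No profitable deviation — NE.
(The remaining 7 profiles each have a profitable deviation by the same check.)

Pure NE: (Far-R, Right)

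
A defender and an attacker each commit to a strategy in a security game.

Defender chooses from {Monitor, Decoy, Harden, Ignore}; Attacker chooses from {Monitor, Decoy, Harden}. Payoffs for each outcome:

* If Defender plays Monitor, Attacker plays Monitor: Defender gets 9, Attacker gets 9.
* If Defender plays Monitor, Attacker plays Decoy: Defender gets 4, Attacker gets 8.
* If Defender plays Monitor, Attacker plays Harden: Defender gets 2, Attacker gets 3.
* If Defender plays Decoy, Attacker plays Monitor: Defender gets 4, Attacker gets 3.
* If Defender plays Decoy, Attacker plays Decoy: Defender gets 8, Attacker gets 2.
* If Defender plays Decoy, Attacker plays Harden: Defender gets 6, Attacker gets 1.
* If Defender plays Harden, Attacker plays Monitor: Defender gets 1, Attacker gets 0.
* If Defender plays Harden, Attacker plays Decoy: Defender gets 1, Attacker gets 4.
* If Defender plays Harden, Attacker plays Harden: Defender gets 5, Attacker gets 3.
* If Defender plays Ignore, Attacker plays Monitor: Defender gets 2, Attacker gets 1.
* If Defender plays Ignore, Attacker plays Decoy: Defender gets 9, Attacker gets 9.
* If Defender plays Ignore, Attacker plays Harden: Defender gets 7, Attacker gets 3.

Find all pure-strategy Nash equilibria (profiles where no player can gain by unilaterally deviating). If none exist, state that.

(Monitor, Monitor): Defender gets 9, best alternative 4; Attacker gets 9, best alternative 8. No profitable deviation — NE.
(Monitor, Decoy): Defender can switch to Decoy (4 → 8). Not NE.
(Monitor, Harden): Defender can switch to Decoy (2 → 6). Not NE.
(Decoy, Monitor): Defender can switch to Monitor (4 → 9). Not NE.
(Decoy, Decoy): Defender can switch to Ignore (8 → 9). Not NE.
(Decoy, Harden): Defender can switch to Ignore (6 → 7). Not NE.
(Harden, Monitor): Defender can switch to Monitor (1 → 9). Not NE.
(Harden, Decoy): Defender can switch to Monitor (1 → 4). Not NE.
(Harden, Harden): Defender can switch to Decoy (5 → 6). Not NE.
(Ignore, Decoy): Defender gets 9, best alternative 8; Attacker gets 9, best alternative 3. No profitable deviation — NE.
(The remaining 2 profiles each have a profitable deviation by the same check.)

The pure Nash equilibria are (Monitor, Monitor), (Ignore, Decoy).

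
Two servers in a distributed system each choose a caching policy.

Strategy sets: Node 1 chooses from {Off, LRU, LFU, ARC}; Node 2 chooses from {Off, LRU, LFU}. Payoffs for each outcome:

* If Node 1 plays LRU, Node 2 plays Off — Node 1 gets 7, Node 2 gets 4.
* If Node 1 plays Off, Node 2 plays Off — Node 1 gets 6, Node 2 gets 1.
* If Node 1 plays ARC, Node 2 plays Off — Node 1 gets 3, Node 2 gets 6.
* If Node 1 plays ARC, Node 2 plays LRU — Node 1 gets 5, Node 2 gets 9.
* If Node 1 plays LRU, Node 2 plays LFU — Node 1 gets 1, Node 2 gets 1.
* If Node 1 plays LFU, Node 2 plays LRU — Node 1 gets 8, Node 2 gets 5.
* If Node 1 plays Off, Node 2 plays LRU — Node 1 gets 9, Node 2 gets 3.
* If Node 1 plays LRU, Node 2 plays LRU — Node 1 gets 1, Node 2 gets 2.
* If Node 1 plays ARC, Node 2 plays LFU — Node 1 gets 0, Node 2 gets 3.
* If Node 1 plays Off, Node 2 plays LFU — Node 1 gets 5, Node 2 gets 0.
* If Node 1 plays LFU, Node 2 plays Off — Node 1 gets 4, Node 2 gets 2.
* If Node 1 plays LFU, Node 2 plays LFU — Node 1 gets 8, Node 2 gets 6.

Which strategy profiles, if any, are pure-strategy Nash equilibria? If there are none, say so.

Node 1 against Off: payoffs 6, 7, 4, 3 → best response LRU.
Node 1 against LRU: payoffs 9, 1, 8, 5 → best response Off.
Node 1 against LFU: payoffs 5, 1, 8, 0 → best response LFU.
Node 2 against Off: payoffs 1, 3, 0 → best response LRU.
Node 2 against LRU: payoffs 4, 2, 1 → best response Off.
Node 2 against LFU: payoffs 2, 5, 6 → best response LFU.
Node 2 against ARC: payoffs 6, 9, 3 → best response LRU.
Mutual best responses: (Off, LRU); (LRU, Off); (LFU, LFU).

The pure Nash equilibria are (Off, LRU); (LRU, Off); (LFU, LFU).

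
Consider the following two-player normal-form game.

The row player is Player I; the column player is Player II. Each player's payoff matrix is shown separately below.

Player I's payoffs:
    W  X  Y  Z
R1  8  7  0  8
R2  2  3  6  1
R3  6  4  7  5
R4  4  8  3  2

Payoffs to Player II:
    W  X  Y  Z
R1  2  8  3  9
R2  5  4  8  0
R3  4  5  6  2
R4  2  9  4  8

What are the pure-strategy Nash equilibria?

(R1, W): Player II can switch to X (2 → 8). Not NE.
(R1, X): Player I can switch to R4 (7 → 8). Not NE.
(R1, Y): Player I can switch to R2 (0 → 6). Not NE.
(R1, Z): Player I gets 8, best alternative 5; Player II gets 9, best alternative 8. No profitable deviation — NE.
(R2, W): Player I can switch to R1 (2 → 8). Not NE.
(R2, X): Player I can switch to R1 (3 → 7). Not NE.
(R2, Y): Player I can switch to R3 (6 → 7). Not NE.
(R2, Z): Player I can switch to R1 (1 → 8). Not NE.
(R3, W): Player I can switch to R1 (6 → 8). Not NE.
(R3, Y): Player I gets 7, best alternative 6; Player II gets 6, best alternative 5. No profitable deviation — NE.
(R4, X): Player I gets 8, best alternative 7; Player II gets 9, best alternative 8. No profitable deviation — NE.
(The remaining 5 profiles each have a profitable deviation by the same check.)

The pure Nash equilibria are (R1, Z); (R3, Y); (R4, X).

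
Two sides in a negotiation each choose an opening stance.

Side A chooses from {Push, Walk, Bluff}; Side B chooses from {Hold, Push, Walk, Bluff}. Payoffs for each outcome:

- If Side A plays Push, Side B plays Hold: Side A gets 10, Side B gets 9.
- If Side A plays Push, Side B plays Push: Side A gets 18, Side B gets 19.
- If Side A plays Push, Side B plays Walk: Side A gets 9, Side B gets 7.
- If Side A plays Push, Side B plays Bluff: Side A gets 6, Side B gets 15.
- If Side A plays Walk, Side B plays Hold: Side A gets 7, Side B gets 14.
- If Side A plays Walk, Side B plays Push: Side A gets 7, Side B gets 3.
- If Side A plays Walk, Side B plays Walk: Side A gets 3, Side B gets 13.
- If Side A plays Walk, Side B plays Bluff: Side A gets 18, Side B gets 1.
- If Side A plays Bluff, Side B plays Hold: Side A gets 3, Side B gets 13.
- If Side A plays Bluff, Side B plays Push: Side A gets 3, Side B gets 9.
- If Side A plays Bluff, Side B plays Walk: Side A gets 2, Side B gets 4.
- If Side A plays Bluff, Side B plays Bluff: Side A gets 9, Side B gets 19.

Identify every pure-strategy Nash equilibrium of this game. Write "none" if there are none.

For each player, find the best response to each opponent profile; mutual best responses are the pure NE.
Side A against Hold: payoffs 10, 7, 3 → best response Push.
Side A against Push: payoffs 18, 7, 3 → best response Push.
Side A against Walk: payoffs 9, 3, 2 → best response Push.
Side A against Bluff: payoffs 6, 18, 9 → best response Walk.
Side B against Push: payoffs 9, 19, 7, 15 → best response Push.
Side B against Walk: payoffs 14, 3, 13, 1 → best response Hold.
Side B against Bluff: payoffs 13, 9, 4, 19 → best response Bluff.
Mutual best responses: (Push, Push).

The unique pure-strategy Nash equilibrium is (Push, Push).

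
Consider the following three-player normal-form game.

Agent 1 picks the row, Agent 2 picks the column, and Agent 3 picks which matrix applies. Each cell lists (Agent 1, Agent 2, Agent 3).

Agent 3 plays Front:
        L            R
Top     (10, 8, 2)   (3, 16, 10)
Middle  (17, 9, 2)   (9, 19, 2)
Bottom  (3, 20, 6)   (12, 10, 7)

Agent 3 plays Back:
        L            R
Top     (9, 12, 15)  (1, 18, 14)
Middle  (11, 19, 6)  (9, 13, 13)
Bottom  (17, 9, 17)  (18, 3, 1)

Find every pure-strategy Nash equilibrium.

Agent 1 against (L, Front): payoffs 10, 17, 3 → best response Middle.
Agent 1 against (L, Back): payoffs 9, 11, 17 → best response Bottom.
Agent 1 against (R, Front): payoffs 3, 9, 12 → best response Bottom.
Agent 1 against (R, Back): payoffs 1, 9, 18 → best response Bottom.
Agent 2 against (Top, Front): payoffs 8, 16 → best response R.
Agent 2 against (Top, Back): payoffs 12, 18 → best response R.
Agent 2 against (Middle, Front): payoffs 9, 19 → best response R.
Agent 2 against (Middle, Back): payoffs 19, 13 → best response L.
Agent 2 against (Bottom, Front): payoffs 20, 10 → best response L.
Agent 2 against (Bottom, Back): payoffs 9, 3 → best response L.
Agent 3 against (Top, L): payoffs 2, 15 → best response Back.
Agent 3 against (Top, R): payoffs 10, 14 → best response Back.
Agent 3 against (Middle, L): payoffs 2, 6 → best response Back.
Agent 3 against (Middle, R): payoffs 2, 13 → best response Back.
Agent 3 against (Bottom, L): payoffs 6, 17 → best response Back.
Agent 3 against (Bottom, R): payoffs 7, 1 → best response Front.
Mutual best responses: (Bottom, L, Back).

Pure NE: (Bottom, L, Back)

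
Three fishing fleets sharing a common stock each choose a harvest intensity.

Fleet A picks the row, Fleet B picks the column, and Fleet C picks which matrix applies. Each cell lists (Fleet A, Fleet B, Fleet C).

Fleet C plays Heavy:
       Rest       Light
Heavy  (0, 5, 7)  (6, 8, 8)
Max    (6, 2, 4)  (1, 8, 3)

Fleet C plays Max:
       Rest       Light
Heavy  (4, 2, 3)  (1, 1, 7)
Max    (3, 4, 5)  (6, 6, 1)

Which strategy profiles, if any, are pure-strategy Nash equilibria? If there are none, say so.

(Heavy, Rest, Heavy): Fleet A can switch to Max (0 → 6). Not NE.
(Heavy, Rest, Max): Fleet C can switch to Heavy (3 → 7). Not NE.
(Heavy, Light, Heavy): Fleet A gets 6, best alternative 1; Fleet B gets 8, best alternative 5; Fleet C gets 8, best alternative 7. No profitable deviation — NE.
(Heavy, Light, Max): Fleet A can switch to Max (1 → 6). Not NE.
(Max, Rest, Heavy): Fleet B can switch to Light (2 → 8). Not NE.
(Max, Rest, Max): Fleet A can switch to Heavy (3 → 4). Not NE.
(Max, Light, Heavy): Fleet A can switch to Heavy (1 → 6). Not NE.
(Max, Light, Max): Fleet C can switch to Heavy (1 → 3). Not NE.

(Heavy, Light, Heavy)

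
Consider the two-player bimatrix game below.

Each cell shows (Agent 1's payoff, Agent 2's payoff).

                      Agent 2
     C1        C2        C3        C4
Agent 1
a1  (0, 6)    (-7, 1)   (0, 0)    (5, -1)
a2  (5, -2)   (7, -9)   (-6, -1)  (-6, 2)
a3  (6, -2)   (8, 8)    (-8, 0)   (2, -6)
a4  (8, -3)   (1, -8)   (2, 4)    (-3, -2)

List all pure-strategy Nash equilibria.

Check each profile: it is a Nash equilibrium iff no player can strictly gain by switching unilaterally.
(a1, C1): Agent 1 can switch to a2 (0 → 5). Not NE.
(a1, C2): Agent 1 can switch to a2 (-7 → 7). Not NE.
(a1, C3): Agent 1 can switch to a4 (0 → 2). Not NE.
(a1, C4): Agent 2 can switch to C1 (-1 → 6). Not NE.
(a2, C1): Agent 1 can switch to a3 (5 → 6). Not NE.
(a2, C2): Agent 1 can switch to a3 (7 → 8). Not NE.
(a2, C3): Agent 1 can switch to a1 (-6 → 0). Not NE.
(a2, C4): Agent 1 can switch to a1 (-6 → 5). Not NE.
(a3, C2): Agent 1 gets 8, best alternative 7; Agent 2 gets 8, best alternative 0. No profitable deviation — NE.
(a4, C3): Agent 1 gets 2, best alternative 0; Agent 2 gets 4, best alternative -2. No profitable deviation — NE.
(The remaining 6 profiles each have a profitable deviation by the same check.)

(a3, C2); (a4, C3)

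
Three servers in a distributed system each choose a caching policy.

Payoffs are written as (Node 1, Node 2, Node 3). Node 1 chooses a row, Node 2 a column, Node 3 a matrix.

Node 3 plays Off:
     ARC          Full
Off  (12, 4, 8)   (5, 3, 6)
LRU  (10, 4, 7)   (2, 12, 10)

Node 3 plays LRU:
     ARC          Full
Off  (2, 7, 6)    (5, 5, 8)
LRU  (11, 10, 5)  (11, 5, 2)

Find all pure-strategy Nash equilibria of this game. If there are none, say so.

The unique pure-strategy Nash equilibrium is (Off, ARC, Off).

Mark each player's best response to every combination of opponents' strategies; a profile where every player is best-responding is a pure Nash equilibrium.
Node 1 against (ARC, Off): payoffs 12, 10 → best response Off.
Node 1 against (ARC, LRU): payoffs 2, 11 → best response LRU.
Node 1 against (Full, Off): payoffs 5, 2 → best response Off.
Node 1 against (Full, LRU): payoffs 5, 11 → best response LRU.
Node 2 against (Off, Off): payoffs 4, 3 → best response ARC.
Node 2 against (Off, LRU): payoffs 7, 5 → best response ARC.
Node 2 against (LRU, Off): payoffs 4, 12 → best response Full.
Node 2 against (LRU, LRU): payoffs 10, 5 → best response ARC.
Node 3 against (Off, ARC): payoffs 8, 6 → best response Off.
Node 3 against (Off, Full): payoffs 6, 8 → best response LRU.
Node 3 against (LRU, ARC): payoffs 7, 5 → best response Off.
Node 3 against (LRU, Full): payoffs 10, 2 → best response Off.
Mutual best responses: (Off, ARC, Off).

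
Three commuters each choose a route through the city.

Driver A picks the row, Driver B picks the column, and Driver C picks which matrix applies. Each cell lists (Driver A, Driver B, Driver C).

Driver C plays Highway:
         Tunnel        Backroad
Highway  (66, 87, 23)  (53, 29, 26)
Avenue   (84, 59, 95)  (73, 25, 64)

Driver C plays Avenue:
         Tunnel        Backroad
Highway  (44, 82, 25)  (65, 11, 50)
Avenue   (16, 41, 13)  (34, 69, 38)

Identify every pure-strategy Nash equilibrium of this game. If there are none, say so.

The pure Nash equilibria are (Highway, Tunnel, Avenue) and (Avenue, Tunnel, Highway).

For each strategy profile, look for a profitable unilateral deviation.
(Highway, Tunnel, Highway): Driver A can switch to Avenue (66 → 84). Not NE.
(Highway, Tunnel, Avenue): Driver A gets 44, best alternative 16; Driver B gets 82, best alternative 11; Driver C gets 25, best alternative 23. No profitable deviation — NE.
(Highway, Backroad, Highway): Driver A can switch to Avenue (53 → 73). Not NE.
(Highway, Backroad, Avenue): Driver B can switch to Tunnel (11 → 82). Not NE.
(Avenue, Tunnel, Highway): Driver A gets 84, best alternative 66; Driver B gets 59, best alternative 25; Driver C gets 95, best alternative 13. No profitable deviation — NE.
(Avenue, Tunnel, Avenue): Driver A can switch to Highway (16 → 44). Not NE.
(Avenue, Backroad, Highway): Driver B can switch to Tunnel (25 → 59). Not NE.
(Avenue, Backroad, Avenue): Driver A can switch to Highway (34 → 65). Not NE.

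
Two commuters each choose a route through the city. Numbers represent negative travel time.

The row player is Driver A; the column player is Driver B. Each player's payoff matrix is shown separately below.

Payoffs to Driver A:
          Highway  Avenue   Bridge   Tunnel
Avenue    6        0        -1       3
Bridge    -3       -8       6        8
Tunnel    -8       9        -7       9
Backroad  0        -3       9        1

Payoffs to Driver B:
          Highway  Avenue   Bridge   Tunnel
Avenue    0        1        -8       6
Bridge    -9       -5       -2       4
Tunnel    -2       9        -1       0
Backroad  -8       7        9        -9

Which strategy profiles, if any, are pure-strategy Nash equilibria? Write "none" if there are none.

The pure Nash equilibria are (Tunnel, Avenue); (Backroad, Bridge).

Driver A against Highway: payoffs 6, -3, -8, 0 → best response Avenue.
Driver A against Avenue: payoffs 0, -8, 9, -3 → best response Tunnel.
Driver A against Bridge: payoffs -1, 6, -7, 9 → best response Backroad.
Driver A against Tunnel: payoffs 3, 8, 9, 1 → best response Tunnel.
Driver B against Avenue: payoffs 0, 1, -8, 6 → best response Tunnel.
Driver B against Bridge: payoffs -9, -5, -2, 4 → best response Tunnel.
Driver B against Tunnel: payoffs -2, 9, -1, 0 → best response Avenue.
Driver B against Backroad: payoffs -8, 7, 9, -9 → best response Bridge.
Mutual best responses: (Tunnel, Avenue); (Backroad, Bridge).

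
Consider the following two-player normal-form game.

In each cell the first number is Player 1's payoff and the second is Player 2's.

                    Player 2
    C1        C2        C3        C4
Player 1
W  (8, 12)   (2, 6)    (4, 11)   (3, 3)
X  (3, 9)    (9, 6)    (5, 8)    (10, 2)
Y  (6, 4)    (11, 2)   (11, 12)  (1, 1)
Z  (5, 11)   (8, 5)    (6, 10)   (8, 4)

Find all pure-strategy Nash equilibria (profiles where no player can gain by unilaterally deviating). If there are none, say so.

Pure-strategy Nash equilibria: (W, C1) and (Y, C3)

Player 1 against C1: payoffs 8, 3, 6, 5 → best response W.
Player 1 against C2: payoffs 2, 9, 11, 8 → best response Y.
Player 1 against C3: payoffs 4, 5, 11, 6 → best response Y.
Player 1 against C4: payoffs 3, 10, 1, 8 → best response X.
Player 2 against W: payoffs 12, 6, 11, 3 → best response C1.
Player 2 against X: payoffs 9, 6, 8, 2 → best response C1.
Player 2 against Y: payoffs 4, 2, 12, 1 → best response C3.
Player 2 against Z: payoffs 11, 5, 10, 4 → best response C1.
Mutual best responses: (W, C1); (Y, C3).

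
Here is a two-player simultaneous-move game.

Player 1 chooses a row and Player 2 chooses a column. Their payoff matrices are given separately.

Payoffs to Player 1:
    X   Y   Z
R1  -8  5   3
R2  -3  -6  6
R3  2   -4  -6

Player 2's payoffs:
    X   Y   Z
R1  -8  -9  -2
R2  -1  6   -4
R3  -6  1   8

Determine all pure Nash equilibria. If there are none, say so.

For each player, find the best response to each opponent profile; mutual best responses are the pure NE.
Player 1 against X: payoffs -8, -3, 2 → best response R3.
Player 1 against Y: payoffs 5, -6, -4 → best response R1.
Player 1 against Z: payoffs 3, 6, -6 → best response R2.
Player 2 against R1: payoffs -8, -9, -2 → best response Z.
Player 2 against R2: payoffs -1, 6, -4 → best response Y.
Player 2 against R3: payoffs -6, 1, 8 → best response Z.
No profile is a mutual best response for all players.

No pure-strategy Nash equilibrium.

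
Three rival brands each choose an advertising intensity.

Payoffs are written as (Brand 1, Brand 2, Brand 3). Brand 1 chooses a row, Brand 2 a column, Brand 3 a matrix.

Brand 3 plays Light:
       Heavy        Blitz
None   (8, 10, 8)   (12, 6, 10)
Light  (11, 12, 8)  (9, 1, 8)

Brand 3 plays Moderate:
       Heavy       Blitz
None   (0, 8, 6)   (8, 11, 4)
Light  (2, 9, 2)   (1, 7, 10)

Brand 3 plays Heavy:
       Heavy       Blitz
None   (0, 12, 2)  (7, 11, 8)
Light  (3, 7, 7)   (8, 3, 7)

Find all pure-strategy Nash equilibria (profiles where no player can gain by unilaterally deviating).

For each strategy profile, look for a profitable unilateral deviation.
(None, Heavy, Light): Brand 1 can switch to Light (8 → 11). Not NE.
(None, Heavy, Moderate): Brand 1 can switch to Light (0 → 2). Not NE.
(None, Heavy, Heavy): Brand 1 can switch to Light (0 → 3). Not NE.
(None, Blitz, Light): Brand 2 can switch to Heavy (6 → 10). Not NE.
(None, Blitz, Moderate): Brand 3 can switch to Light (4 → 10). Not NE.
(None, Blitz, Heavy): Brand 1 can switch to Light (7 → 8). Not NE.
(Light, Heavy, Light): Brand 1 gets 11, best alternative 8; Brand 2 gets 12, best alternative 1; Brand 3 gets 8, best alternative 7. No profitable deviation — NE.
(Light, Heavy, Moderate): Brand 3 can switch to Light (2 → 8). Not NE.
(Light, Heavy, Heavy): Brand 3 can switch to Light (7 → 8). Not NE.
(Light, Blitz, Light): Brand 1 can switch to None (9 → 12). Not NE.
(Light, Blitz, Moderate): Brand 1 can switch to None (1 → 8). Not NE.
(The remaining 1 profile has a profitable deviation by the same check.)

The unique pure-strategy Nash equilibrium is (Light, Heavy, Light).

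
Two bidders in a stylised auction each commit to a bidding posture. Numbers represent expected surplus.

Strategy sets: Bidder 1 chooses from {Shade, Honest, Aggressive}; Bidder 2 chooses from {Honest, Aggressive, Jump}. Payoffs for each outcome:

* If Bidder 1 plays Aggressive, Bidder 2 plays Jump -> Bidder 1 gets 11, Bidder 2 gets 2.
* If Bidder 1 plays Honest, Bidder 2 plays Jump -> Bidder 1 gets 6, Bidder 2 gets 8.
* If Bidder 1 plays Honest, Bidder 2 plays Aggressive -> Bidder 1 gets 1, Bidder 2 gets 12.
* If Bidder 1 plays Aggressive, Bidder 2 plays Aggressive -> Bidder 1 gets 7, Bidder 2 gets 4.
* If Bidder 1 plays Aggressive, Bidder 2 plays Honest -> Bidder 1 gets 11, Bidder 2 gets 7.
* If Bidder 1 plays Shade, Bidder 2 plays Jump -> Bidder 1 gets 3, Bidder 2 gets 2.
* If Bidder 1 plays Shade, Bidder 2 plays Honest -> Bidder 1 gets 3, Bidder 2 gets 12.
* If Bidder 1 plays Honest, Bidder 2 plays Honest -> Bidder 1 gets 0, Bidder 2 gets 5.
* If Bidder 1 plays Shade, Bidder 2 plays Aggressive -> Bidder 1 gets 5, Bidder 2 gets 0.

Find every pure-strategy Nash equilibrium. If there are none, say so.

The unique pure-strategy Nash equilibrium is (Aggressive, Honest).

Check each profile: it is a Nash equilibrium iff no player can strictly gain by switching unilaterally.
(Shade, Honest): Bidder 1 can switch to Aggressive (3 → 11). Not NE.
(Shade, Aggressive): Bidder 1 can switch to Aggressive (5 → 7). Not NE.
(Shade, Jump): Bidder 1 can switch to Honest (3 → 6). Not NE.
(Honest, Honest): Bidder 1 can switch to Shade (0 → 3). Not NE.
(Honest, Aggressive): Bidder 1 can switch to Shade (1 → 5). Not NE.
(Honest, Jump): Bidder 1 can switch to Aggressive (6 → 11). Not NE.
(Aggressive, Honest): Bidder 1 gets 11, best alternative 3; Bidder 2 gets 7, best alternative 4. No profitable deviation — NE.
(Aggressive, Aggressive): Bidder 2 can switch to Honest (4 → 7). Not NE.
(Aggressive, Jump): Bidder 2 can switch to Honest (2 → 7). Not NE.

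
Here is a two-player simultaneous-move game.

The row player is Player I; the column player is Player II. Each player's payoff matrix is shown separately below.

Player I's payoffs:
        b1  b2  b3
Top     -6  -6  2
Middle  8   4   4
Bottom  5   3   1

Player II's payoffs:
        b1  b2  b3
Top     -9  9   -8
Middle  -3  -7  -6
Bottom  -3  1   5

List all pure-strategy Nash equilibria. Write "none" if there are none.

(Middle, b1)

(Top, b1): Player I can switch to Middle (-6 → 8). Not NE.
(Top, b2): Player I can switch to Middle (-6 → 4). Not NE.
(Top, b3): Player I can switch to Middle (2 → 4). Not NE.
(Middle, b1): Player I gets 8, best alternative 5; Player II gets -3, best alternative -6. No profitable deviation — NE.
(Middle, b2): Player II can switch to b1 (-7 → -3). Not NE.
(Middle, b3): Player II can switch to b1 (-6 → -3). Not NE.
(Bottom, b1): Player I can switch to Middle (5 → 8). Not NE.
(Bottom, b2): Player I can switch to Middle (3 → 4). Not NE.
(Bottom, b3): Player I can switch to Top (1 → 2). Not NE.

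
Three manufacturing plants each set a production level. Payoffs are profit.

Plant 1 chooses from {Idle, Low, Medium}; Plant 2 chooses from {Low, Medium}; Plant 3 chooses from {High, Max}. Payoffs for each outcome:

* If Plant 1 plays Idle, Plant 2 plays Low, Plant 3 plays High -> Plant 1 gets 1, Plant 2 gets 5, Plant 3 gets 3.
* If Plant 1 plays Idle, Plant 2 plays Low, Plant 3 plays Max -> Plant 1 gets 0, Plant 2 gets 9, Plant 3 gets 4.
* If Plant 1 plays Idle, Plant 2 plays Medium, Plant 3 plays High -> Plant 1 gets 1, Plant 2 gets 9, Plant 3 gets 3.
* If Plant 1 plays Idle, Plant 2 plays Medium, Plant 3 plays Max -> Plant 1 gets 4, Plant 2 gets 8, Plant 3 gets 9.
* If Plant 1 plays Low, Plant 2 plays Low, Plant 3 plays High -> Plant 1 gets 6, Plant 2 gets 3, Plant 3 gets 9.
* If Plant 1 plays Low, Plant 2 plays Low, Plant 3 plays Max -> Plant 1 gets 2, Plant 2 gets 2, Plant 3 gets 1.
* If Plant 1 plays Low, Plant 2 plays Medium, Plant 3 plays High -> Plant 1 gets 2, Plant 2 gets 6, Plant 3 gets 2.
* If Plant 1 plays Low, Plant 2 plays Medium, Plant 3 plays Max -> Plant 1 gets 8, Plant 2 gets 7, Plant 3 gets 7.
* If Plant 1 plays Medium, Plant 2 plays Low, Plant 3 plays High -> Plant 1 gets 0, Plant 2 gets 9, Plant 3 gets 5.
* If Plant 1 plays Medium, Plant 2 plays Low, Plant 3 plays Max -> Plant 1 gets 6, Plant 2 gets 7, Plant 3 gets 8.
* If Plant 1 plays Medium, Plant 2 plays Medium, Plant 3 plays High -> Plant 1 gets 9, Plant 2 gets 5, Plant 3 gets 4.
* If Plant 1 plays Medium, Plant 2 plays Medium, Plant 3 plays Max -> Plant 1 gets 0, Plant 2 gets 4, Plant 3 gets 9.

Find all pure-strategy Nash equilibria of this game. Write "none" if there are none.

Plant 1 against (Low, High): payoffs 1, 6, 0 → best response Low.
Plant 1 against (Low, Max): payoffs 0, 2, 6 → best response Medium.
Plant 1 against (Medium, High): payoffs 1, 2, 9 → best response Medium.
Plant 1 against (Medium, Max): payoffs 4, 8, 0 → best response Low.
Plant 2 against (Idle, High): payoffs 5, 9 → best response Medium.
Plant 2 against (Idle, Max): payoffs 9, 8 → best response Low.
Plant 2 against (Low, High): payoffs 3, 6 → best response Medium.
Plant 2 against (Low, Max): payoffs 2, 7 → best response Medium.
Plant 2 against (Medium, High): payoffs 9, 5 → best response Low.
Plant 2 against (Medium, Max): payoffs 7, 4 → best response Low.
Plant 3 against (Idle, Low): payoffs 3, 4 → best response Max.
Plant 3 against (Idle, Medium): payoffs 3, 9 → best response Max.
Plant 3 against (Low, Low): payoffs 9, 1 → best response High.
Plant 3 against (Low, Medium): payoffs 2, 7 → best response Max.
Plant 3 against (Medium, Low): payoffs 5, 8 → best response Max.
Plant 3 against (Medium, Medium): payoffs 4, 9 → best response Max.
Mutual best responses: (Low, Medium, Max); (Medium, Low, Max).

The pure Nash equilibria are (Low, Medium, Max); (Medium, Low, Max).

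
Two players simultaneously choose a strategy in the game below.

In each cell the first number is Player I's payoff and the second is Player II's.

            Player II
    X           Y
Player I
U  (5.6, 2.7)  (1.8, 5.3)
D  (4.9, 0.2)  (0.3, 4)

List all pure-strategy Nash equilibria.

For each player, find the best response to each opponent profile; mutual best responses are the pure NE.
Player I against X: payoffs 5.6, 4.9 → best response U.
Player I against Y: payoffs 1.8, 0.3 → best response U.
Player II against U: payoffs 2.7, 5.3 → best response Y.
Player II against D: payoffs 0.2, 4 → best response Y.
Mutual best responses: (U, Y).

The unique pure-strategy Nash equilibrium is (U, Y).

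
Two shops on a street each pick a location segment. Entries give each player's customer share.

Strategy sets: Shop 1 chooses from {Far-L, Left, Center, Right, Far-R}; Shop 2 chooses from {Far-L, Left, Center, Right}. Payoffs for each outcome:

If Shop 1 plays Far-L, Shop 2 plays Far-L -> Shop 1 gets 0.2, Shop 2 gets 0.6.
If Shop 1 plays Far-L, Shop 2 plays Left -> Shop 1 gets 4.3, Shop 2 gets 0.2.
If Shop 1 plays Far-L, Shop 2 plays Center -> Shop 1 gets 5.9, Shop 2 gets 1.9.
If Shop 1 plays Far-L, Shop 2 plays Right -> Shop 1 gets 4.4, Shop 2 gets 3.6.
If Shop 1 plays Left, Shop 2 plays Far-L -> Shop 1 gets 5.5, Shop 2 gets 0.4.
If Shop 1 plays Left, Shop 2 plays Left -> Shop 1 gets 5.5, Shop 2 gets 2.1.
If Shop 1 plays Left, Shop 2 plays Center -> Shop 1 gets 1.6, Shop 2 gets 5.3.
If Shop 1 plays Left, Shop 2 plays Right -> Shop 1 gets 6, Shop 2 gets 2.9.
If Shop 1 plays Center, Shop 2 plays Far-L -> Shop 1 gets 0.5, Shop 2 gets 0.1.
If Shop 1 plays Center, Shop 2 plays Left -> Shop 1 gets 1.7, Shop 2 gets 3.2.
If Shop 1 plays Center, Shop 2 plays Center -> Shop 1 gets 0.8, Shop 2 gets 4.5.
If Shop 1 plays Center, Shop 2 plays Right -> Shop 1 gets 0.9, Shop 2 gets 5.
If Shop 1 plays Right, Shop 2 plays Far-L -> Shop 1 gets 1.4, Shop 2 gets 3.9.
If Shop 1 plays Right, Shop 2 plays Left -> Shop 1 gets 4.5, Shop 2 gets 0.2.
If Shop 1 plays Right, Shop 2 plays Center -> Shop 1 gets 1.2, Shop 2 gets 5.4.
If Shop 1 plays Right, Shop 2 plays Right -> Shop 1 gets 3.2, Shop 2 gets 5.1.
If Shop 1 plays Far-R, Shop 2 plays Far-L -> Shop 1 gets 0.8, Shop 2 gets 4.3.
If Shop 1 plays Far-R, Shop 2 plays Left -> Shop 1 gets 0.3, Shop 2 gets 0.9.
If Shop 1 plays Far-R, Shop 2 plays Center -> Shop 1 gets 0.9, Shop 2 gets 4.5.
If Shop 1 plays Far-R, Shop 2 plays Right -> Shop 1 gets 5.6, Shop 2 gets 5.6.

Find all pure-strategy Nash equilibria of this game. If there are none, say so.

Mark each player's best response to every combination of opponents' strategies; a profile where every player is best-responding is a pure Nash equilibrium.
Shop 1 against Far-L: payoffs 0.2, 5.5, 0.5, 1.4, 0.8 → best response Left.
Shop 1 against Left: payoffs 4.3, 5.5, 1.7, 4.5, 0.3 → best response Left.
Shop 1 against Center: payoffs 5.9, 1.6, 0.8, 1.2, 0.9 → best response Far-L.
Shop 1 against Right: payoffs 4.4, 6, 0.9, 3.2, 5.6 → best response Left.
Shop 2 against Far-L: payoffs 0.6, 0.2, 1.9, 3.6 → best response Right.
Shop 2 against Left: payoffs 0.4, 2.1, 5.3, 2.9 → best response Center.
Shop 2 against Center: payoffs 0.1, 3.2, 4.5, 5 → best response Right.
Shop 2 against Right: payoffs 3.9, 0.2, 5.4, 5.1 → best response Center.
Shop 2 against Far-R: payoffs 4.3, 0.9, 4.5, 5.6 → best response Right.
No profile is a mutual best response for all players.

No pure-strategy Nash equilibrium.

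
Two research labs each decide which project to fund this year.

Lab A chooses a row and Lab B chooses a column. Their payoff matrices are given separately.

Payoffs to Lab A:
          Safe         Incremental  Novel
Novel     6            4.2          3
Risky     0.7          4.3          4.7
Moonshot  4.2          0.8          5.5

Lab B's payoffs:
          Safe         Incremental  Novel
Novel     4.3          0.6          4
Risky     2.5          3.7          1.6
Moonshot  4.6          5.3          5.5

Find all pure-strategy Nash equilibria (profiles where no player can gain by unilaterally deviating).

(Novel, Safe); (Risky, Incremental); (Moonshot, Novel)

(Novel, Safe): Lab A gets 6, best alternative 4.2; Lab B gets 4.3, best alternative 4. No profitable deviation — NE.
(Novel, Incremental): Lab A can switch to Risky (4.2 → 4.3). Not NE.
(Novel, Novel): Lab A can switch to Risky (3 → 4.7). Not NE.
(Risky, Safe): Lab A can switch to Novel (0.7 → 6). Not NE.
(Risky, Incremental): Lab A gets 4.3, best alternative 4.2; Lab B gets 3.7, best alternative 2.5. No profitable deviation — NE.
(Risky, Novel): Lab A can switch to Moonshot (4.7 → 5.5). Not NE.
(Moonshot, Safe): Lab A can switch to Novel (4.2 → 6). Not NE.
(Moonshot, Incremental): Lab A can switch to Novel (0.8 → 4.2). Not NE.
(Moonshot, Novel): Lab A gets 5.5, best alternative 4.7; Lab B gets 5.5, best alternative 5.3. No profitable deviation — NE.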